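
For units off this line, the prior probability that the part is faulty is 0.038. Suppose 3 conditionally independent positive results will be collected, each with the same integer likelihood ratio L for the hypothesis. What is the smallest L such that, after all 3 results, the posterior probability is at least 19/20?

Prior odds = 0.038/0.962 = 19/481.
Target odds = 0.95/0.05 = 19.
Need L³ ≥ 19 ÷ (19/481) = 481.
7³ = 343 < 481 ≤ 512 = 8³, so L = 8.

8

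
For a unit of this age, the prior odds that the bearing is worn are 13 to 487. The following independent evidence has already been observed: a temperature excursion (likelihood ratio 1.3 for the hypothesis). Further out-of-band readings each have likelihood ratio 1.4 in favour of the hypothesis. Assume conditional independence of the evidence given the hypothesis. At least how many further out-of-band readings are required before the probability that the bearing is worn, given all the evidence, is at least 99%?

24

Prior odds = 13/487.
Bayes factor of the evidence already in hand = 1.3.
Odds after that evidence = (13/487) × 1.3 = 169/4870.
Target odds = 0.99/0.01 = 99.
Need 1.4ⁿ ≥ 99 ÷ (169/4870) = 482130/169.
1.4²³ ≈2295.86 falls short of 482130/169 but 1.4²⁴ ≈3214.2 reaches it, so n = 24.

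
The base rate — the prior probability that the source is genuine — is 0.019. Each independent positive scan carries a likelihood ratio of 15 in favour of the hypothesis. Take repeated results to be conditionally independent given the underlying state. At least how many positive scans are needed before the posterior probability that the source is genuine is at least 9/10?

3

Prior odds = 0.019/0.981 = 19/981.
Likelihood ratio per positive scan = 15.
Target posterior odds = 0.9/0.1 = 9.
Require 15ⁿ ≥ 9 ÷ (19/981) = 8829/19.
15² = 225 falls short of 8829/19 but 15³ = 3375 reaches it, so n = 3.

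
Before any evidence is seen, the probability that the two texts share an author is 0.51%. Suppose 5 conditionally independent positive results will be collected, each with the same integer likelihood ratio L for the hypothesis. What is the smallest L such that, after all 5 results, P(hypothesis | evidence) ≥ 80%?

4

Prior odds = 0.0051/0.9949 = 51/9949.
Target odds = 0.8/0.2 = 4.
Need L⁵ ≥ 4 ÷ (51/9949) = 39796/51.
3⁵ = 243 < 39796/51 ≤ 1024 = 4⁵, so L = 4.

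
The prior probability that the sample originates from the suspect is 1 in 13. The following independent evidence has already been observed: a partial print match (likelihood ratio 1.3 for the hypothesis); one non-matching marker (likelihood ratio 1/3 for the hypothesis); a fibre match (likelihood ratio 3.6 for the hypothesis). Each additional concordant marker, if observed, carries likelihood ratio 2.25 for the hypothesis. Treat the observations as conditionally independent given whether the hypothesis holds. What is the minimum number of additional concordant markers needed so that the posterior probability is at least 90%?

Prior odds = (1/13)/(12/13) = 1/12.
Combined Bayes factor of the evidence already in hand = 1.3 × (1/3) × 3.6 = 1.56.
Odds after that evidence = (1/12) × 1.56 = 0.13.
Target odds = 0.9/0.1 = 9.
Need 2.25ⁿ ≥ 9 ÷ 0.13 = 900/13.
2.25⁵ = 59049/1024 falls short of 900/13 but 2.25⁶ = 531441/4096 reaches it, so n = 6.

6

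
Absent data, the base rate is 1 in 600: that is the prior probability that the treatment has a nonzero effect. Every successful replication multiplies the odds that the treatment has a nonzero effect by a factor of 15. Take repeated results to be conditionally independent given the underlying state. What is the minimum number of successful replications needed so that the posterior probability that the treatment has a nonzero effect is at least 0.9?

4

Prior odds = (1/600)/(599/600) = 1/599.
Likelihood ratio per successful replication = 15.
Target odds: 0.9 ÷ 0.1 = 9.
Need (1/599) × 15ⁿ ≥ 9, i.e. 15ⁿ ≥ 5391.
15³ = 3375 falls short of 5391 but 15⁴ = 50625 reaches it, so n = 4.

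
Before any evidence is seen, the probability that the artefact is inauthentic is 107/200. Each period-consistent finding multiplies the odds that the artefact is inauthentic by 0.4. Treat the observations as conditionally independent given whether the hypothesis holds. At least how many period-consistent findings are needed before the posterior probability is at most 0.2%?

7

Prior odds: 0.535 ÷ 0.465 = 107/93.
Likelihood ratio per period-consistent finding = 0.4.
Target odds: 0.002 ÷ 0.998 = 1/499.
Require 0.4ⁿ ≤ 1/499 ÷ (107/93) = 93/53393.
0.4⁶ = 64/15625 is still above 93/53393 but 0.4⁷ = 128/78125 is at or below it, so n = 7.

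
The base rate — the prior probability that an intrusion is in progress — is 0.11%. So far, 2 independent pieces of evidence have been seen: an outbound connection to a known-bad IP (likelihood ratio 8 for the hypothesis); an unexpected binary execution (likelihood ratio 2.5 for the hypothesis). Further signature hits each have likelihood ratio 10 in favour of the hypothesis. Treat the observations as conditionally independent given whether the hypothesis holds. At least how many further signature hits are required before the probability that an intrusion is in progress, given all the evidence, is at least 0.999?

5

Prior odds = 0.0011/0.9989 = 11/9989.
Combined Bayes factor of the evidence already in hand = 8 × 2.5 = 20.
Odds after that evidence = (11/9989) × 20 = 220/9989.
Target odds = 0.999/0.001 = 999.
Need 10ⁿ ≥ 999 ÷ (220/9989) = 9979011/220.
10⁴ = 10000 falls short of 9979011/220 but 10⁵ = 100000 reaches it, so n = 5.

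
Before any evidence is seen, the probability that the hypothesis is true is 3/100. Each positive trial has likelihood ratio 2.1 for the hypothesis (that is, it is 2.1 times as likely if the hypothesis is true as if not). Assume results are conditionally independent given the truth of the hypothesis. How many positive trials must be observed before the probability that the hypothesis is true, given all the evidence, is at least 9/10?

8

Prior odds: 0.03 ÷ 0.97 = 3/97.
Likelihood ratio per positive trial = 2.1.
Target odds: 0.9 ÷ 0.1 = 9.
Need (3/97) × 2.1ⁿ ≥ 9, i.e. 2.1ⁿ ≥ 291.
2.1⁷ ≈180.109 falls short of 291 but 2.1⁸ ≈378.229 reaches it, so n = 8.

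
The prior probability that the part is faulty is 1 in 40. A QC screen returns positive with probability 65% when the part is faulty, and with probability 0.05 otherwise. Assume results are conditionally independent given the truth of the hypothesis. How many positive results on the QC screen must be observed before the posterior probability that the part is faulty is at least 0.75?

2

Prior odds = 0.025/0.975 = 1/39.
Likelihood ratio of a positive result = 0.65/0.05 = 13.
Target odds: 0.75 ÷ 0.25 = 3.
Require 13ⁿ ≥ 3 ÷ (1/39) = 117.
13¹ = 13 falls short of 117 but 13² = 169 reaches it, so n = 2.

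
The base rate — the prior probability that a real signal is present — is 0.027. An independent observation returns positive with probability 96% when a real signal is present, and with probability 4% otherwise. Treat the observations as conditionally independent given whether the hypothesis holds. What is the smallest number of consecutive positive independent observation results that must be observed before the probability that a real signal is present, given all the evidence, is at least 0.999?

Prior odds: 0.027 ÷ 0.973 = 27/973.
Likelihood ratio of a positive result = 0.96/0.04 = 24.
Target odds: 0.999 ÷ 0.001 = 999.
Need (27/973) × 24ⁿ ≥ 999, i.e. 24ⁿ ≥ 36001.
24³ = 13824 falls short of 36001 but 24⁴ = 331776 reaches it, so n = 4.

4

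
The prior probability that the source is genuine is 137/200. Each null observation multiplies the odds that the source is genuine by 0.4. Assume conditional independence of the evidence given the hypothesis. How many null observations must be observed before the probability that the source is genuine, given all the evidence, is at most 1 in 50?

6

Prior odds: 0.685 ÷ 0.315 = 137/63.
Likelihood ratio per null observation = 0.4.
Target odds: 0.02 ÷ 0.98 = 1/49.
Need (137/63) × 0.4ⁿ ≤ 1/49, i.e. 0.4ⁿ ≤ 9/959.
0.4⁵ = 0.01024 is still above 9/959 but 0.4⁶ = 64/15625 is at or below it, so n = 6.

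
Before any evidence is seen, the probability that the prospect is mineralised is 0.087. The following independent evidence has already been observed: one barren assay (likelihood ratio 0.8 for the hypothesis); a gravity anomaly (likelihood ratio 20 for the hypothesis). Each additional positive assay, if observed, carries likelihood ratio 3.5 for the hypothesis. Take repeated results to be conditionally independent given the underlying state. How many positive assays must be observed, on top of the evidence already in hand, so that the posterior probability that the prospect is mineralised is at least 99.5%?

4

Prior odds = 0.087/0.913 = 87/913.
Combined Bayes factor of the evidence already in hand = 0.8 × 20 = 16.
Odds after that evidence = (87/913) × 16 = 1392/913.
Target odds = 0.995/0.005 = 199.
Need 3.5ⁿ ≥ 199 ÷ (1392/913) = 181687/1392.
3.5³ = 42.875 falls short of 181687/1392 but 3.5⁴ = 150.0625 reaches it, so n = 4.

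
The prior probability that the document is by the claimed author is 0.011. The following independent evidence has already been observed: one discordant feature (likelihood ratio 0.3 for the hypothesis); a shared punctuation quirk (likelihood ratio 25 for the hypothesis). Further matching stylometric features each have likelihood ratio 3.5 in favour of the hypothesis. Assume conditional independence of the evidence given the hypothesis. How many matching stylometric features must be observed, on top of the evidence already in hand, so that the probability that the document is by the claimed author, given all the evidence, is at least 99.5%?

7

Prior odds = 0.011/0.989 = 11/989.
Combined Bayes factor of the evidence already in hand = 0.3 × 25 = 7.5.
Odds after that evidence = (11/989) × 7.5 = 165/1978.
Target odds = 0.995/0.005 = 199.
Need 3.5ⁿ ≥ 199 ÷ (165/1978) = 393622/165.
3.5⁶ = 1838.265625 falls short of 393622/165 but 3.5⁷ = 823543/128 reaches it, so n = 7.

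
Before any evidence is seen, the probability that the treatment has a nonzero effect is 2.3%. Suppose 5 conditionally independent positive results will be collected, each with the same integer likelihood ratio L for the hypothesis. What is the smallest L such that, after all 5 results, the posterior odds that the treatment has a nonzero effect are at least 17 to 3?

Prior odds = 0.023/0.977 = 23/977.
Target odds = 17/3.
Need L⁵ ≥ 17/3 ÷ (23/977) = 16609/69.
2⁵ = 32 < 16609/69 ≤ 243 = 3⁵, so L = 3.

3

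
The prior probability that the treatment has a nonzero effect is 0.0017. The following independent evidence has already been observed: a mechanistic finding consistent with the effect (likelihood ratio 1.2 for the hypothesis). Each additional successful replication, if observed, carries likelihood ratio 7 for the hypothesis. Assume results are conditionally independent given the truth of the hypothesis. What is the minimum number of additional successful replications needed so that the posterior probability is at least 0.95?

5

Prior odds = 0.0017/0.9983 = 17/9983.
Bayes factor of the evidence already in hand = 1.2.
Odds after that evidence = (17/9983) × 1.2 = 102/49915.
Target odds = 0.95/0.05 = 19.
Need 7ⁿ ≥ 19 ÷ (102/49915) = 948385/102.
7⁴ = 2401 falls short of 948385/102 but 7⁵ = 16807 reaches it, so n = 5.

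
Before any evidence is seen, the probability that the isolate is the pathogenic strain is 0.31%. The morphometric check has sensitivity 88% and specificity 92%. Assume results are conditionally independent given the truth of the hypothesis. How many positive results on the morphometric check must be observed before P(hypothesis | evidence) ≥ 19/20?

4

Prior odds: 0.0031 ÷ 0.9969 = 31/9969.
False-positive rate = 1 − 0.92 = 0.08; likelihood ratio of a positive = 0.88/0.08 = 11.
Target posterior odds = 0.95/0.05 = 19.
Need (31/9969) × 11ⁿ ≥ 19, i.e. 11ⁿ ≥ 189411/31.
11³ = 1331 falls short of 189411/31 but 11⁴ = 14641 reaches it, so n = 4.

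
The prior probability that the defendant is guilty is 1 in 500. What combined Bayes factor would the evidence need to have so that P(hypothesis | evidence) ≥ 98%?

Prior odds = 0.002/0.998 = 1/499.
Target odds = 0.98/0.02 = 49.
Required Bayes factor = 49 ÷ (1/499) = 24451.

24451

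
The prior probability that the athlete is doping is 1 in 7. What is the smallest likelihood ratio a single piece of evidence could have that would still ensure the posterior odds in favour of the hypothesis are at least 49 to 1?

Prior odds = (1/7)/(6/7) = 1/6.
Target odds = 49.
Required Bayes factor = 49 ÷ (1/6) = 294.

294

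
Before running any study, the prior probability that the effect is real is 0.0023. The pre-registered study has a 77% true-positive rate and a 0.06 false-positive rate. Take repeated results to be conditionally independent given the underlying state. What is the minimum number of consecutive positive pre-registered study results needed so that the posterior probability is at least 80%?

Prior odds: 0.0023 ÷ 0.9977 = 23/9977.
Likelihood ratio of a positive result = 0.77/0.06 = 77/6.
Target posterior odds = 0.8/0.2 = 4.
Require (77/6)ⁿ ≥ 4 ÷ (23/9977) = 39908/23.
(77/6)² = 5929/36 falls short of 39908/23 but (77/6)³ = 456533/216 reaches it, so n = 3.

3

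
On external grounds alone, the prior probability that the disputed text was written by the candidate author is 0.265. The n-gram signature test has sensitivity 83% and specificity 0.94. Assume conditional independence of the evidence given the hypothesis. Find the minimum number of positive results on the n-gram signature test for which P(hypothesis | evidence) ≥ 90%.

Prior odds: 0.265 ÷ 0.735 = 53/147.
False-positive rate = 1 − 0.94 = 0.06; likelihood ratio of a positive = 0.83/0.06 = 83/6.
Target odds: 0.9 ÷ 0.1 = 9.
Require (83/6)ⁿ ≥ 9 ÷ (53/147) = 1323/53.
(83/6)¹ = 83/6 falls short of 1323/53 but (83/6)² = 6889/36 reaches it, so n = 2.

2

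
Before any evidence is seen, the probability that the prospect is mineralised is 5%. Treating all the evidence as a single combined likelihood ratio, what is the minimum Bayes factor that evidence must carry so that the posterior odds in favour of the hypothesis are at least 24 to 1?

456

Prior odds = 0.05/0.95 = 1/19.
Target odds = 24.
Required Bayes factor = 24 ÷ (1/19) = 456.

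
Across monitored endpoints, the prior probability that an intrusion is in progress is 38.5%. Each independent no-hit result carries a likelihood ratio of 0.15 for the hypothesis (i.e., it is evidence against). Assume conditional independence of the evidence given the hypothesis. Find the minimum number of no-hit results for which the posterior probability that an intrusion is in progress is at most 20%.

1

Prior odds: 0.385 ÷ 0.615 = 77/123.
Likelihood ratio per no-hit result = 0.15.
Target posterior odds = 0.2/0.8 = 0.25.
Require 0.15ⁿ ≤ 0.25 ÷ (77/123) = 123/308.
0.15¹ = 0.15, which is already at or below the required 123/308; so n = 1.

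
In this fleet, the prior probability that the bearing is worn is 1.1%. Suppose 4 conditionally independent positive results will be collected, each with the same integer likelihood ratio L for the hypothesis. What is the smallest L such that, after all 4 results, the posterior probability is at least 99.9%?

Prior odds = 0.011/0.989 = 11/989.
Target odds = 0.999/0.001 = 999.
Need L⁴ ≥ 999 ÷ (11/989) = 988011/11.
17⁴ = 83521 < 988011/11 ≤ 104976 = 18⁴, so L = 18.

18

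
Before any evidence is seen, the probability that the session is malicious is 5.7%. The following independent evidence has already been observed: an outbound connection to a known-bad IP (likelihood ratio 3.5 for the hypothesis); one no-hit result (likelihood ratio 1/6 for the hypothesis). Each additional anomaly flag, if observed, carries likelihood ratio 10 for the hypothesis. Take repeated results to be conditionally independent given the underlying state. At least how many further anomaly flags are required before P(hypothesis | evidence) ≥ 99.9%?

Prior odds = 0.057/0.943 = 57/943.
Combined Bayes factor of the evidence already in hand = 3.5 × (1/6) = 7/12.
Odds after that evidence = (57/943) × 7/12 = 133/3772.
Target odds = 0.999/0.001 = 999.
Need 10ⁿ ≥ 999 ÷ (133/3772) = 3768228/133.
10⁴ = 10000 falls short of 3768228/133 but 10⁵ = 100000 reaches it, so n = 5.

5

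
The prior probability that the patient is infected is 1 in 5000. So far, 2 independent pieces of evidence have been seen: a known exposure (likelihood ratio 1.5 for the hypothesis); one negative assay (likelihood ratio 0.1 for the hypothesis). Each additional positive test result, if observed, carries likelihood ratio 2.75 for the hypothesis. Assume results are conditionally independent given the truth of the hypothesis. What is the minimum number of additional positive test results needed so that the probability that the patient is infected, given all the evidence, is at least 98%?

15

Prior odds = 0.0002/0.9998 = 1/4999.
Combined Bayes factor of the evidence already in hand = 1.5 × 0.1 = 0.15.
Odds after that evidence = (1/4999) × 0.15 = 3/99980.
Target odds = 0.98/0.02 = 49.
Need 2.75ⁿ ≥ 49 ÷ (3/99980) = 4899020/3.
2.75¹⁴ ≈1.41468e+06 falls short of 4899020/3 but 2.75¹⁵ ≈3.89037e+06 reaches it, so n = 15.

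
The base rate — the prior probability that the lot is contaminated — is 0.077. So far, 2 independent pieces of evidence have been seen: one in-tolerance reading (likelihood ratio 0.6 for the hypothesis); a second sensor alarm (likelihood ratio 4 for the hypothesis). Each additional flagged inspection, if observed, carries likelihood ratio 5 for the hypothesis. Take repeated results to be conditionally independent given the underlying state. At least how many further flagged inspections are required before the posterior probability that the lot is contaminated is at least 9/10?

Prior odds = 0.077/0.923 = 77/923.
Combined Bayes factor of the evidence already in hand = 0.6 × 4 = 2.4.
Odds after that evidence = (77/923) × 2.4 = 924/4615.
Target odds = 0.9/0.1 = 9.
Need 5ⁿ ≥ 9 ÷ (924/4615) = 13845/308.
5² = 25 falls short of 13845/308 but 5³ = 125 reaches it, so n = 3.

3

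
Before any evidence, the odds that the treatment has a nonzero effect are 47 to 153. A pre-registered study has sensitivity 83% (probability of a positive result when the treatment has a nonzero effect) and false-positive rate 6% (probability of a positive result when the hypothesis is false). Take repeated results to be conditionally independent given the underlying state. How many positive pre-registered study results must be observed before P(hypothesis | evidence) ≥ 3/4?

Prior odds = 47/153.
Likelihood ratio of a positive result = 0.83/0.06 = 83/6.
Target odds: 0.75 ÷ 0.25 = 3.
Require (83/6)ⁿ ≥ 3 ÷ (47/153) = 459/47.
(83/6)¹ = 83/6, which meets the required 459/47; so n = 1.

1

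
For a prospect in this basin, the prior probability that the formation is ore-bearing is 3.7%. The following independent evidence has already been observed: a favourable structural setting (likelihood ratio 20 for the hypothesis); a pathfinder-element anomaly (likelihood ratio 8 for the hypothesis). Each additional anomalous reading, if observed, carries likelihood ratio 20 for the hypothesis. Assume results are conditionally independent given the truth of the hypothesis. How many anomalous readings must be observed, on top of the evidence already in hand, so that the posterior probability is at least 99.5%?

Prior odds = 0.037/0.963 = 37/963.
Combined Bayes factor of the evidence already in hand = 20 × 8 = 160.
Odds after that evidence = (37/963) × 160 = 5920/963.
Target odds = 0.995/0.005 = 199.
Need 20ⁿ ≥ 199 ÷ (5920/963) = 191637/5920.
20¹ = 20 falls short of 191637/5920 but 20² = 400 reaches it, so n = 2.

2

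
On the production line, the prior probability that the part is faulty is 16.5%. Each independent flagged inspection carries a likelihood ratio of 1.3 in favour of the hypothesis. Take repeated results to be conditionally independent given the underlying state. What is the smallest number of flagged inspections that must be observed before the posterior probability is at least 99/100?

Prior odds: 0.165 ÷ 0.835 = 33/167.
Likelihood ratio per flagged inspection = 1.3.
Target posterior odds = 0.99/0.01 = 99.
Need (33/167) × 1.3ⁿ ≥ 99, i.e. 1.3ⁿ ≥ 501.
1.3²³ ≈417.539 falls short of 501 but 1.3²⁴ ≈542.801 reaches it, so n = 24.

24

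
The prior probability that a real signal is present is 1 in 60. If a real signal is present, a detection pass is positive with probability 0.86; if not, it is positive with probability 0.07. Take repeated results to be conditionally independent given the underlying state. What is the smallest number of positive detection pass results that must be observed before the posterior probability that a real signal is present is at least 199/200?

4

Prior odds: (1/60) ÷ (59/60) = 1/59.
Likelihood ratio of a positive = 0.86/0.07 = 86/7.
Target odds: 0.995 ÷ 0.005 = 199.
Need (1/59) × (86/7)ⁿ ≥ 199, i.e. (86/7)ⁿ ≥ 11741.
(86/7)³ = 636056/343 falls short of 11741 but (86/7)⁴ = 54700816/2401 reaches it, so n = 4.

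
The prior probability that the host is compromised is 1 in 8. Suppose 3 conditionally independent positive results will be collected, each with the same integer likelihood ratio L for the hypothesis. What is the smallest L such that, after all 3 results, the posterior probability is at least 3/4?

Prior odds = 0.125/0.875 = 1/7.
Target odds = 0.75/0.25 = 3.
Need L³ ≥ 3 ÷ (1/7) = 21.
2³ = 8 < 21 ≤ 27 = 3³, so L = 3.

3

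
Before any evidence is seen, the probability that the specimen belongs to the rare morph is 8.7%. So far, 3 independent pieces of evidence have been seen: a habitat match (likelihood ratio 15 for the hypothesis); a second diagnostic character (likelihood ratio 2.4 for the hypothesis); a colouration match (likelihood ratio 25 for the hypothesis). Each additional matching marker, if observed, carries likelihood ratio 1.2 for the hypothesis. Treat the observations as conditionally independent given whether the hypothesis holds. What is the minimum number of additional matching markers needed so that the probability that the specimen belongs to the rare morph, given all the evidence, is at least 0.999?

Prior odds = 0.087/0.913 = 87/913.
Combined Bayes factor of the evidence already in hand = 15 × 2.4 × 25 = 900.
Odds after that evidence = (87/913) × 900 = 78300/913.
Target odds = 0.999/0.001 = 999.
Need 1.2ⁿ ≥ 999 ÷ (78300/913) = 33781/2900.
1.2¹³ ≈10.6993 falls short of 33781/2900 but 1.2¹⁴ ≈12.8392 reaches it, so n = 14.

14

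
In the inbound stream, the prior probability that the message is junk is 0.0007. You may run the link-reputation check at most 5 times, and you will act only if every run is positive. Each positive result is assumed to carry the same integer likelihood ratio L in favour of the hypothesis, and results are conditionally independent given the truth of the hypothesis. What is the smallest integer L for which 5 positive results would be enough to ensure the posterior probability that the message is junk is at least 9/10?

7

Prior odds = 0.0007/0.9993 = 7/9993.
Target odds = 0.9/0.1 = 9.
Need L⁵ ≥ 9 ÷ (7/9993) = 89937/7.
6⁵ = 7776 < 89937/7 ≤ 16807 = 7⁵, so L = 7.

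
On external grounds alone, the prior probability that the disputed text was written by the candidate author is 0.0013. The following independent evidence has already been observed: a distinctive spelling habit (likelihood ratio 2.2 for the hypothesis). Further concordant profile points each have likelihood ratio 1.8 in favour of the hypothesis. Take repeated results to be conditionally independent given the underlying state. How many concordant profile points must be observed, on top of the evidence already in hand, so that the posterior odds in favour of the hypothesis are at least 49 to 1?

17

Prior odds = 0.0013/0.9987 = 13/9987.
Bayes factor of the evidence already in hand = 2.2.
Odds after that evidence = (13/9987) × 2.2 = 143/49935.
Target odds = 49.
Need 1.8ⁿ ≥ 49 ÷ (143/49935) = 2446815/143.
1.8¹⁶ ≈12144 falls short of 2446815/143 but 1.8¹⁷ ≈21859.1 reaches it, so n = 17.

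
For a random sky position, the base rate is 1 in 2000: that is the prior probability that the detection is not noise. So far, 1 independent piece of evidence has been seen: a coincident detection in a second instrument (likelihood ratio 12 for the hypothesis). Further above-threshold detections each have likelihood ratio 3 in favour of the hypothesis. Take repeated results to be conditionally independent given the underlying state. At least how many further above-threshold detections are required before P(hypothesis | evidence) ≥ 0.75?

Prior odds = 0.0005/0.9995 = 1/1999.
Bayes factor of the evidence already in hand = 12.
Odds after that evidence = (1/1999) × 12 = 12/1999.
Target odds = 0.75/0.25 = 3.
Need 3ⁿ ≥ 3 ÷ (12/1999) = 499.75.
3⁵ = 243 falls short of 499.75 but 3⁶ = 729 reaches it, so n = 6.

6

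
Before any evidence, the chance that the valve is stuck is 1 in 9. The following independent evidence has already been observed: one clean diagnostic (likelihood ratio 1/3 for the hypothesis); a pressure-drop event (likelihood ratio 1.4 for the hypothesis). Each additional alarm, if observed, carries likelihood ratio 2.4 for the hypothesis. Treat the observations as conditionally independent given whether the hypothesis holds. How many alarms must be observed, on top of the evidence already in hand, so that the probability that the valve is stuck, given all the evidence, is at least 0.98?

8

Prior odds = (1/9)/(8/9) = 0.125.
Combined Bayes factor of the evidence already in hand = (1/3) × 1.4 = 7/15.
Odds after that evidence = 0.125 × 7/15 = 7/120.
Target odds = 0.98/0.02 = 49.
Need 2.4ⁿ ≥ 49 ÷ (7/120) = 840.
2.4⁷ = 35831808/78125 falls short of 840 but 2.4⁸ = 429981696/390625 reaches it, so n = 8.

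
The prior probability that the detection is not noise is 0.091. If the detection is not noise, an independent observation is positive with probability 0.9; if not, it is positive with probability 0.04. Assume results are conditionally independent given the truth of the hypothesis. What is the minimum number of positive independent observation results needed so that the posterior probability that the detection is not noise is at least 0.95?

2

Prior odds: 0.091 ÷ 0.909 = 91/909.
Likelihood ratio of a positive = 0.9/0.04 = 22.5.
Target posterior odds = 0.95/0.05 = 19.
Require 22.5ⁿ ≥ 19 ÷ (91/909) = 17271/91.
22.5¹ = 22.5 falls short of 17271/91 but 22.5² = 506.25 reaches it, so n = 2.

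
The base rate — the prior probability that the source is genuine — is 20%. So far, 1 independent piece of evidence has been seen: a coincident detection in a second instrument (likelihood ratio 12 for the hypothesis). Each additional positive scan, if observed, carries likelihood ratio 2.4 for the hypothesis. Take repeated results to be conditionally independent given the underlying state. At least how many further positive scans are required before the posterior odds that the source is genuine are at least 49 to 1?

4

Prior odds = 0.2/0.8 = 0.25.
Bayes factor of the evidence already in hand = 12.
Odds after that evidence = 0.25 × 12 = 3.
Target odds = 49.
Need 2.4ⁿ ≥ 49 ÷ 3 = 49/3.
2.4³ = 13.824 falls short of 49/3 but 2.4⁴ = 33.1776 reaches it, so n = 4.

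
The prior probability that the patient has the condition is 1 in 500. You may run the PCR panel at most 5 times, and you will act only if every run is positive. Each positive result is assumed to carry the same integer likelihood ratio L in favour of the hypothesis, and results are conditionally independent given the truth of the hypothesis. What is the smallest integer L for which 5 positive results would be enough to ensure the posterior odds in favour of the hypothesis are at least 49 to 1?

8

Prior odds = 0.002/0.998 = 1/499.
Target odds = 49.
Need L⁵ ≥ 49 ÷ (1/499) = 24451.
7⁵ = 16807 < 24451 ≤ 32768 = 8⁵, so L = 8.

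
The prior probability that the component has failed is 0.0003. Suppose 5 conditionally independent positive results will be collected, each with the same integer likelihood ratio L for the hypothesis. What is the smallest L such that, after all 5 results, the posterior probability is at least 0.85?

Prior odds = 0.0003/0.9997 = 3/9997.
Target odds = 0.85/0.15 = 17/3.
Need L⁵ ≥ 17/3 ÷ (3/9997) = 169949/9.
7⁵ = 16807 < 169949/9 ≤ 32768 = 8⁵, so L = 8.

8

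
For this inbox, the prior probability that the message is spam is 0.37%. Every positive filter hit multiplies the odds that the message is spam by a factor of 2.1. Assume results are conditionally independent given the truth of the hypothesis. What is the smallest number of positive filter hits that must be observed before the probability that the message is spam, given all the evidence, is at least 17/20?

10

Prior odds = 0.0037/0.9963 = 37/9963.
Likelihood ratio per positive filter hit = 2.1.
Target odds: 0.85 ÷ 0.15 = 17/3.
Require 2.1ⁿ ≥ 17/3 ÷ (37/9963) = 56457/37.
2.1⁹ ≈794.28 falls short of 56457/37 but 2.1¹⁰ ≈1667.99 reaches it, so n = 10.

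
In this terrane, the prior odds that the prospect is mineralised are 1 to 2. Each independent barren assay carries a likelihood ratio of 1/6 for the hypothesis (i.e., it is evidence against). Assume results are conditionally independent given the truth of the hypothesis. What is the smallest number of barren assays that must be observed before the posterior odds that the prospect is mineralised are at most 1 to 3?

1

Prior odds = 0.5.
Likelihood ratio per barren assay = 1/6.
Target odds = 1/3.
Need 0.5 × (1/6)ⁿ ≤ 1/3, i.e. (1/6)ⁿ ≤ 2/3.
(1/6)¹ = 1/6, which is already at or below the required 2/3; so n = 1.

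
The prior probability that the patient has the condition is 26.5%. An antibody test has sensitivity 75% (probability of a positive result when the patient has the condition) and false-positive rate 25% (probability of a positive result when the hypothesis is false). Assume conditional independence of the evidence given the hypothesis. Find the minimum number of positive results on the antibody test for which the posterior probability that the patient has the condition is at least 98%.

Prior odds = 0.265/0.735 = 53/147.
Likelihood ratio of a positive result = 0.75/0.25 = 3.
Target odds: 0.98 ÷ 0.02 = 49.
Need (53/147) × 3ⁿ ≥ 49, i.e. 3ⁿ ≥ 7203/53.
3⁴ = 81 falls short of 7203/53 but 3⁵ = 243 reaches it, so n = 5.

5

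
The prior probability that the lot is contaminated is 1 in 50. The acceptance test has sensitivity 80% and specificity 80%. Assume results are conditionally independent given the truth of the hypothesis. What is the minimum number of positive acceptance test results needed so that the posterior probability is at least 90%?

5

Prior odds: 0.02 ÷ 0.98 = 1/49.
False-positive rate = 1 − 0.8 = 0.2; likelihood ratio of a positive = 0.8/0.2 = 4.
Target posterior odds = 0.9/0.1 = 9.
Need (1/49) × 4ⁿ ≥ 9, i.e. 4ⁿ ≥ 441.
4⁴ = 256 falls short of 441 but 4⁵ = 1024 reaches it, so n = 5.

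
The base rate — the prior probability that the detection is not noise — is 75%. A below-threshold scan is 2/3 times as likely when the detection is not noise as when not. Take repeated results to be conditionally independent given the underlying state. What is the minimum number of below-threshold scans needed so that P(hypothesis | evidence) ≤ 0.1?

Prior odds = 0.75/0.25 = 3.
Likelihood ratio per below-threshold scan = 2/3.
Target posterior odds = 0.1/0.9 = 1/9.
Need 3 × (2/3)ⁿ ≤ 1/9, i.e. (2/3)ⁿ ≤ 1/27.
(2/3)⁸ = 256/6561 is still above 1/27 but (2/3)⁹ = 512/19683 is at or below it, so n = 9.

9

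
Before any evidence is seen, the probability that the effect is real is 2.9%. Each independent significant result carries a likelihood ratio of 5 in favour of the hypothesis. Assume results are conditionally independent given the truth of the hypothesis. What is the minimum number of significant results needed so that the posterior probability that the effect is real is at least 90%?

4

Prior odds = 0.029/0.971 = 29/971.
Likelihood ratio per significant result = 5.
Target odds: 0.9 ÷ 0.1 = 9.
Require 5ⁿ ≥ 9 ÷ (29/971) = 8739/29.
5³ = 125 falls short of 8739/29 but 5⁴ = 625 reaches it, so n = 4.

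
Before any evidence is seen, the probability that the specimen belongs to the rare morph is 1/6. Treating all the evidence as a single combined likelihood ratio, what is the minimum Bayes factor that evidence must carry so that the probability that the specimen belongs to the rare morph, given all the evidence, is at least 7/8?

Prior odds = (1/6)/(5/6) = 0.2.
Target odds = 0.875/0.125 = 7.
Required Bayes factor = 7 ÷ 0.2 = 35.

35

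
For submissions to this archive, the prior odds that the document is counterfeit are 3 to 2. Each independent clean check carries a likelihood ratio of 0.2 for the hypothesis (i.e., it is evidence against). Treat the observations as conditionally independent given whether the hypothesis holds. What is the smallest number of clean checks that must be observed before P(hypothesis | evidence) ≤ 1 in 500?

Prior odds = 1.5.
Likelihood ratio per clean check = 0.2.
Target posterior odds = 0.002/0.998 = 1/499.
Need 1.5 × 0.2ⁿ ≤ 1/499, i.e. 0.2ⁿ ≤ 2/1497.
0.2⁴ = 0.0016 is still above 2/1497 but 0.2⁵ = 0.00032 is at or below it, so n = 5.

5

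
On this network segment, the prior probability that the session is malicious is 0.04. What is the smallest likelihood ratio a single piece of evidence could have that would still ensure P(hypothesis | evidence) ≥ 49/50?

1176

Prior odds = 0.04/0.96 = 1/24.
Target odds = 0.98/0.02 = 49.
Required Bayes factor = 49 ÷ (1/24) = 1176.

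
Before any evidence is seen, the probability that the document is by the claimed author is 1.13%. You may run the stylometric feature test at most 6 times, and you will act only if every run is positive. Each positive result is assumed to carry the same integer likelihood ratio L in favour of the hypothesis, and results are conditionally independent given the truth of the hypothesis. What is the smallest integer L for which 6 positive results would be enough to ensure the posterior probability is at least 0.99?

Prior odds = 0.0113/0.9887 = 113/9887.
Target odds = 0.99/0.01 = 99.
Need L⁶ ≥ 99 ÷ (113/9887) = 978813/113.
4⁶ = 4096 < 978813/113 ≤ 15625 = 5⁶, so L = 5.

5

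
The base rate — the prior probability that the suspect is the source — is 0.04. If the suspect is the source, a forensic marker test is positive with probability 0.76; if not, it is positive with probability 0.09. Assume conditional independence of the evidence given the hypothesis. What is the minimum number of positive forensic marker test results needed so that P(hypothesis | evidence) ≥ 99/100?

Prior odds = 0.04/0.96 = 1/24.
Likelihood ratio of a positive = 0.76/0.09 = 76/9.
Target odds: 0.99 ÷ 0.01 = 99.
Require (76/9)ⁿ ≥ 99 ÷ (1/24) = 2376.
(76/9)³ = 438976/729 falls short of 2376 but (76/9)⁴ = 33362176/6561 reaches it, so n = 4.

4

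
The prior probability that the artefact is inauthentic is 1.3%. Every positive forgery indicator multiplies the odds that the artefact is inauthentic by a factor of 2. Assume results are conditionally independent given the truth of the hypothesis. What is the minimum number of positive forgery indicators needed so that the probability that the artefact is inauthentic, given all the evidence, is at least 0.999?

Prior odds: 0.013 ÷ 0.987 = 13/987.
Likelihood ratio per positive forgery indicator = 2.
Target odds: 0.999 ÷ 0.001 = 999.
Need (13/987) × 2ⁿ ≥ 999, i.e. 2ⁿ ≥ 986013/13.
2¹⁶ = 65536 falls short of 986013/13 but 2¹⁷ = 131072 reaches it, so n = 17.

17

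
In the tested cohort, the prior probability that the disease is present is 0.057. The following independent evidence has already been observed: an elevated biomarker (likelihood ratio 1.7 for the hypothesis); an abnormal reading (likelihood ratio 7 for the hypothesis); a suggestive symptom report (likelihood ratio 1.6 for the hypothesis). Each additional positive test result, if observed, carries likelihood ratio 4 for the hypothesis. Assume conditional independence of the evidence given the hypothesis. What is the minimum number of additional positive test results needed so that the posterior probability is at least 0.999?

Prior odds = 0.057/0.943 = 57/943.
Combined Bayes factor of the evidence already in hand = 1.7 × 7 × 1.6 = 19.04.
Odds after that evidence = (57/943) × 19.04 = 27132/23575.
Target odds = 0.999/0.001 = 999.
Need 4ⁿ ≥ 999 ÷ (27132/23575) = 7850475/9044.
4⁴ = 256 falls short of 7850475/9044 but 4⁵ = 1024 reaches it, so n = 5.

5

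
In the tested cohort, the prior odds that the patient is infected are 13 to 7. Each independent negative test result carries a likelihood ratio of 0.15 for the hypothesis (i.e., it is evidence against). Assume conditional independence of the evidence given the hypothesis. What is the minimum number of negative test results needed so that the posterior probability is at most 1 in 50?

3

Prior odds = 13/7.
Likelihood ratio per negative test result = 0.15.
Target posterior odds = 0.02/0.98 = 1/49.
Require 0.15ⁿ ≤ 1/49 ÷ (13/7) = 1/91.
0.15² = 0.0225 is still above 1/91 but 0.15³ = 0.003375 is at or below it, so n = 3.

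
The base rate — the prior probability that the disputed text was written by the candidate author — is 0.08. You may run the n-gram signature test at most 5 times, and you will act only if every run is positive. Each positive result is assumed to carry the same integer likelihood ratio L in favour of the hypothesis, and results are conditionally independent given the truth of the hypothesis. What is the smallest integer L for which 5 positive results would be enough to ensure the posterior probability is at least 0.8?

3

Prior odds = 0.08/0.92 = 2/23.
Target odds = 0.8/0.2 = 4.
Need L⁵ ≥ 4 ÷ (2/23) = 46.
2⁵ = 32 < 46 ≤ 243 = 3⁵, so L = 3.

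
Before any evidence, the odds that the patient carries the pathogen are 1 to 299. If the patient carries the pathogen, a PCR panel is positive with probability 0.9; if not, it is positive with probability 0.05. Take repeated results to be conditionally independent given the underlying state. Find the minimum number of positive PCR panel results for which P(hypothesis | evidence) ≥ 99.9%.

Prior odds = 1/299.
Likelihood ratio of a positive = 0.9/0.05 = 18.
Target odds: 0.999 ÷ 0.001 = 999.
Require 18ⁿ ≥ 999 ÷ (1/299) = 298701.
18⁴ = 104976 falls short of 298701 but 18⁵ = 1889568 reaches it, so n = 5.

5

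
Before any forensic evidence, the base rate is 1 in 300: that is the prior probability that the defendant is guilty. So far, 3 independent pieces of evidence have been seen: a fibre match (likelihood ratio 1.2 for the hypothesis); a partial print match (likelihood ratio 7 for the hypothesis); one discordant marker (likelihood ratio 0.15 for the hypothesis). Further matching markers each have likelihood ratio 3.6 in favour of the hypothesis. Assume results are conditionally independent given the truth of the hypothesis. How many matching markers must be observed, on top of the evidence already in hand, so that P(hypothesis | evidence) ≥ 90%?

6

Prior odds = (1/300)/(299/300) = 1/299.
Combined Bayes factor of the evidence already in hand = 1.2 × 7 × 0.15 = 1.26.
Odds after that evidence = (1/299) × 1.26 = 63/14950.
Target odds = 0.9/0.1 = 9.
Need 3.6ⁿ ≥ 9 ÷ (63/14950) = 14950/7.
3.6⁵ = 604.66176 falls short of 14950/7 but 3.6⁶ = 34012224/15625 reaches it, so n = 6.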